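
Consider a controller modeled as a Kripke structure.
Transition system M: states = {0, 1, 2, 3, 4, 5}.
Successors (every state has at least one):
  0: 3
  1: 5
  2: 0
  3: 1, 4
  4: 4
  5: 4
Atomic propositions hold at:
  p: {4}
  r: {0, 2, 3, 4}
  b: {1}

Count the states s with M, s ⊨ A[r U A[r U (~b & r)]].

Sat(~b) = {0, 2, 3, 4, 5}
Sat(~b & r) = {0, 2, 3, 4}
A[r U (~b & r)]: least fixpoint, start Z0 = Sat((~b & r)) = {0, 2, 3, 4}, add states in Sat(r) with every successor in Z. Already a fixed point.
Sat(A[r U (~b & r)]) = {0, 2, 3, 4}
A[r U A[r U (~b & r)]]: least fixpoint, start Z0 = Sat(A[r U (~b & r)]) = {0, 2, 3, 4}, add states in Sat(r) with every successor in Z. Already a fixed point.
Sat(A[r U A[r U (~b & r)]]) = {0, 2, 3, 4}
|Sat(A[r U A[r U (~b & r)]])| = |{0, 2, 3, 4}| = 4.

4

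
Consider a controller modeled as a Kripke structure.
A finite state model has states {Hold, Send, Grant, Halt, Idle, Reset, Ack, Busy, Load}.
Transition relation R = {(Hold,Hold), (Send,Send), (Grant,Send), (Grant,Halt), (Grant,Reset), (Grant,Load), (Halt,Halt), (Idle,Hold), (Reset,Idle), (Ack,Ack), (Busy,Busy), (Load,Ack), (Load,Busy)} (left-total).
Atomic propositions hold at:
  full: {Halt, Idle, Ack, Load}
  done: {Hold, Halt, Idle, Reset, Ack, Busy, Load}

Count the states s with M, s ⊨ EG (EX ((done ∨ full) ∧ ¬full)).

5

Sat(done ∨ full) = {Hold, Halt, Idle, Reset, Ack, Busy, Load}
Sat(¬full) = {Hold, Send, Grant, Reset, Busy}
Sat((done ∨ full) ∧ ¬full) = {Hold, Reset, Busy}
Sat(EX ((done ∨ full) ∧ ¬full)) = {s : some successor in {Hold, Reset, Busy}} = {Hold, Grant, Idle, Busy, Load}
EG (EX ((done ∨ full) ∧ ¬full)): greatest fixpoint, start Z0 = {Hold, Grant, Idle, Busy, Load}, keep only states in Sat with some successor in Z. Already a fixed point.
Sat(EG (EX ((done ∨ full) ∧ ¬full))) = {Hold, Grant, Idle, Busy, Load}
|Sat(EG (EX ((done ∨ full) ∧ ¬full)))| = |{Hold, Grant, Idle, Busy, Load}| = 5.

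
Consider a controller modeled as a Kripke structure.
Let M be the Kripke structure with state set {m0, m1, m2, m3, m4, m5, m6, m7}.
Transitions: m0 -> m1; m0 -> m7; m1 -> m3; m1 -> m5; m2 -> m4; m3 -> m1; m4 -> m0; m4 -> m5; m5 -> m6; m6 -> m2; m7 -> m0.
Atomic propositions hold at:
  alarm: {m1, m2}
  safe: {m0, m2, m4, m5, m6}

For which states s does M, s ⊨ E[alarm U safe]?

{m0, m1, m2, m4, m5, m6}

E[alarm U safe]: least fixpoint, start Z0 = Sat(safe) = {m0, m2, m4, m5, m6}, add states in Sat(alarm) with some successor in Z. Z1 = {m0, m1, m2, m4, m5, m6}; fixed.
Sat(E[alarm U safe]) = {m0, m1, m2, m4, m5, m6}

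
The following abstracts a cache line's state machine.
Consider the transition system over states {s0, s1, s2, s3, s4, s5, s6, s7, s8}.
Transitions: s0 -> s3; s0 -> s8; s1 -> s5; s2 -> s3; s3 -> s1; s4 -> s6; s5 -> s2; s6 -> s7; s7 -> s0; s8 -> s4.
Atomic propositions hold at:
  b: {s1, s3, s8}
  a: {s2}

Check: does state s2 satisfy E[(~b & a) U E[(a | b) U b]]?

Yes

Sat(~b) = {s0, s2, s4, s5, s6, s7}
Sat(~b & a) = {s2}
Sat(a | b) = {s1, s2, s3, s8}
E[(a | b) U b]: least fixpoint, start Z0 = Sat(b) = {s1, s3, s8}, add states in Sat(a | b) with some successor in Z. Z1 = {s1, s2, s3, s8}; fixed.
Sat(E[(a | b) U b]) = {s1, s2, s3, s8}
E[(~b & a) U E[(a | b) U b]]: least fixpoint, start Z0 = Sat(E[(a | b) U b]) = {s1, s2, s3, s8}, add states in Sat(~b & a) with some successor in Z. Already a fixed point.
Sat(E[(~b & a) U E[(a | b) U b]]) = {s1, s2, s3, s8}
s2 ∈ Sat(E[(~b & a) U E[(a | b) U b]]) = {s1, s2, s3, s8}, so the formula holds at s2.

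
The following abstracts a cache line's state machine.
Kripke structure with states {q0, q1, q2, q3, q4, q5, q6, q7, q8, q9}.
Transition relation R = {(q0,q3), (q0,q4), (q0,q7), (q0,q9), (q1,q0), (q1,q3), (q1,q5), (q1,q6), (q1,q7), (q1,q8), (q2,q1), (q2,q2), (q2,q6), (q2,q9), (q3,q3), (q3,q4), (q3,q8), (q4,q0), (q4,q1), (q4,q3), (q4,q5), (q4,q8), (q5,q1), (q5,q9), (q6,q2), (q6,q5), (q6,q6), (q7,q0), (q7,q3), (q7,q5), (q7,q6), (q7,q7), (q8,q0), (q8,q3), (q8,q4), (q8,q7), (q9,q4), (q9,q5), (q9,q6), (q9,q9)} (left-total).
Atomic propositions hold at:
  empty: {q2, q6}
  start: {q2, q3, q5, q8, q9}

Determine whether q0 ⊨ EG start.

EG start: greatest fixpoint, start Z0 = {q2, q3, q5, q8, q9}, keep only states in Sat with some successor in Z. Already a fixed point.
Sat(EG start) = {q2, q3, q5, q8, q9}
q0 ∉ Sat(EG start) = {q2, q3, q5, q8, q9}, so the formula does not hold at q0.

No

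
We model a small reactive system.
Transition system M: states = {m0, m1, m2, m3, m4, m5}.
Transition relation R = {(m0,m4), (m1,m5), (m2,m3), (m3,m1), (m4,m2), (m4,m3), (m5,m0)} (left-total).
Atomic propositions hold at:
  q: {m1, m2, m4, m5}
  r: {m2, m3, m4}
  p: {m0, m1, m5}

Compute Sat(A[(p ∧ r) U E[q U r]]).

Sat(p ∧ r) = ∅
E[q U r]: least fixpoint, start Z0 = Sat(r) = {m2, m3, m4}, add states in Sat(q) with some successor in Z. Already a fixed point.
Sat(E[q U r]) = {m2, m3, m4}
A[(p ∧ r) U E[q U r]]: least fixpoint, start Z0 = Sat(E[q U r]) = {m2, m3, m4}, add states in Sat(p ∧ r) with every successor in Z. Already a fixed point.
Sat(A[(p ∧ r) U E[q U r]]) = {m2, m3, m4}

{m2, m3, m4}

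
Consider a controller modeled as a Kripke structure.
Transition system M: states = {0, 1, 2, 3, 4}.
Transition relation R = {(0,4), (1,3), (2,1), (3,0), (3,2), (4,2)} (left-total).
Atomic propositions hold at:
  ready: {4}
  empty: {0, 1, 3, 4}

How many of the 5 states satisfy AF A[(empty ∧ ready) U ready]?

Sat(empty ∧ ready) = {4}
A[(empty ∧ ready) U ready]: least fixpoint, start Z0 = Sat(ready) = {4}, add states in Sat(empty ∧ ready) with every successor in Z. Already a fixed point.
Sat(A[(empty ∧ ready) U ready]) = {4}
AF A[(empty ∧ ready) U ready]: least fixpoint, start Z0 = {4}, add states with every successor in Z. Z1 = {0, 4}; fixed.
Sat(AF A[(empty ∧ ready) U ready]) = {0, 4}
|Sat(AF A[(empty ∧ ready) U ready])| = |{0, 4}| = 2.

2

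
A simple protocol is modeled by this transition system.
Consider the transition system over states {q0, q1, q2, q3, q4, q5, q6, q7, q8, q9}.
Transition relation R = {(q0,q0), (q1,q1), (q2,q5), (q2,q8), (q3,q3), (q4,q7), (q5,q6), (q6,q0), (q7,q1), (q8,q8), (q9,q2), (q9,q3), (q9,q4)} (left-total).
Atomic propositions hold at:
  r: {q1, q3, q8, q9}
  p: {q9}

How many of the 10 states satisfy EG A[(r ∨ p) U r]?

4

Sat(r ∨ p) = {q1, q3, q8, q9}
A[(r ∨ p) U r]: least fixpoint, start Z0 = Sat(r) = {q1, q3, q8, q9}, add states in Sat(r ∨ p) with every successor in Z. Already a fixed point.
Sat(A[(r ∨ p) U r]) = {q1, q3, q8, q9}
EG A[(r ∨ p) U r]: greatest fixpoint, start Z0 = {q1, q3, q8, q9}, keep only states in Sat with some successor in Z. Already a fixed point.
Sat(EG A[(r ∨ p) U r]) = {q1, q3, q8, q9}
|Sat(EG A[(r ∨ p) U r])| = |{q1, q3, q8, q9}| = 4.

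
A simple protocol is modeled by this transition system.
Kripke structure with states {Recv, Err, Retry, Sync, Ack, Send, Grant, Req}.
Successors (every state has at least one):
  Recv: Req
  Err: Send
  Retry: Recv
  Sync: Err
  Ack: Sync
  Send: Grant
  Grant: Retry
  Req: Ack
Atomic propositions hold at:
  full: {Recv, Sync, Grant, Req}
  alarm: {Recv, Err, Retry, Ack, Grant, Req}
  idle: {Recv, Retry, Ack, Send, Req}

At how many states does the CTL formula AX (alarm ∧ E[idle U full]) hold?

5

E[idle U full]: least fixpoint, start Z0 = Sat(full) = {Recv, Sync, Grant, Req}, add states in Sat(idle) with some successor in Z. Z1 = {Recv, Retry, Sync, Ack, Send, Grant, Req}; fixed.
Sat(E[idle U full]) = {Recv, Retry, Sync, Ack, Send, Grant, Req}
Sat(alarm ∧ E[idle U full]) = {Recv, Retry, Ack, Grant, Req}
Sat(AX (alarm ∧ E[idle U full])) = {s : every successor in {Recv, Retry, Ack, Grant, Req}} = {Recv, Retry, Send, Grant, Req}
|Sat(AX (alarm ∧ E[idle U full]))| = |{Recv, Retry, Send, Grant, Req}| = 5.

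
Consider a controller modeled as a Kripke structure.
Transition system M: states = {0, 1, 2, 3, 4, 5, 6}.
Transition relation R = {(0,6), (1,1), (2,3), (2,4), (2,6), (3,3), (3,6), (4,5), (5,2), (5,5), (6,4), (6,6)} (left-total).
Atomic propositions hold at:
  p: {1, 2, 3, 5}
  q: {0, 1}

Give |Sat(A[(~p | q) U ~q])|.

Sat(~p) = {0, 4, 6}
Sat(~p | q) = {0, 1, 4, 6}
Sat(~q) = {2, 3, 4, 5, 6}
A[(~p | q) U ~q]: least fixpoint, start Z0 = Sat(~q) = {2, 3, 4, 5, 6}, add states in Sat(~p | q) with every successor in Z. Z1 = {0, 2, 3, 4, 5, 6}; fixed.
Sat(A[(~p | q) U ~q]) = {0, 2, 3, 4, 5, 6}
|Sat(A[(~p | q) U ~q])| = |{0, 2, 3, 4, 5, 6}| = 6.

6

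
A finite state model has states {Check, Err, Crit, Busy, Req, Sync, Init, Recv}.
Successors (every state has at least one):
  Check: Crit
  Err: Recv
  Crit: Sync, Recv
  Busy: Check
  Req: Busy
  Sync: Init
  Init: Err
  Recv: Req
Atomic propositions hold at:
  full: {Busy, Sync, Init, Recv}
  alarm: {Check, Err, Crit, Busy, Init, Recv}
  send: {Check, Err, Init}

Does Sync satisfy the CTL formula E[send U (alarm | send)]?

No

Sat(alarm | send) = {Check, Err, Crit, Busy, Init, Recv}
E[send U (alarm | send)]: least fixpoint, start Z0 = Sat((alarm | send)) = {Check, Err, Crit, Busy, Init, Recv}, add states in Sat(send) with some successor in Z. Already a fixed point.
Sat(E[send U (alarm | send)]) = {Check, Err, Crit, Busy, Init, Recv}
Sync ∉ Sat(E[send U (alarm | send)]) = {Check, Err, Crit, Busy, Init, Recv}, so the formula does not hold at Sync.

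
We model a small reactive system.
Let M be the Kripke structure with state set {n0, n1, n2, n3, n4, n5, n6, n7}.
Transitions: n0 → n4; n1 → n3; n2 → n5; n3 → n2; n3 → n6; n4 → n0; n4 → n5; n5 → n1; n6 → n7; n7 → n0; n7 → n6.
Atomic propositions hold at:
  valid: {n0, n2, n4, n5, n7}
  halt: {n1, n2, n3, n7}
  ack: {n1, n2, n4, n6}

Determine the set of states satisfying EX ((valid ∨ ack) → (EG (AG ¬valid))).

{n1}

Sat(valid ∨ ack) = {n0, n1, n2, n4, n5, n6, n7}
Sat(¬valid) = {n1, n3, n6}
AG ¬valid: greatest fixpoint, start Z0 = {n1, n3, n6}, keep only states in Sat with every successor in Z. Z1 = {n1}; Z2 = ∅; fixed.
Sat(AG ¬valid) = ∅
EG (AG ¬valid): greatest fixpoint, start Z0 = ∅, keep only states in Sat with some successor in Z. Already a fixed point.
Sat(EG (AG ¬valid)) = ∅
Sat((valid ∨ ack) → (EG (AG ¬valid))) = {n3}
Sat(EX ((valid ∨ ack) → (EG (AG ¬valid)))) = {s : some successor in {n3}} = {n1}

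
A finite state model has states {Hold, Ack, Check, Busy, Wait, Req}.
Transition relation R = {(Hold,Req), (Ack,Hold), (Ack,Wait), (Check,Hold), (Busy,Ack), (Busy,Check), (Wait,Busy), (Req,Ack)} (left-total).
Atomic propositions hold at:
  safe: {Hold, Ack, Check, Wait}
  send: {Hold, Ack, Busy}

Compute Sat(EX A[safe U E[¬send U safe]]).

Sat(¬send) = {Check, Wait, Req}
E[¬send U safe]: least fixpoint, start Z0 = Sat(safe) = {Hold, Ack, Check, Wait}, add states in Sat(¬send) with some successor in Z. Z1 = {Hold, Ack, Check, Wait, Req}; fixed.
Sat(E[¬send U safe]) = {Hold, Ack, Check, Wait, Req}
A[safe U E[¬send U safe]]: least fixpoint, start Z0 = Sat(E[¬send U safe]) = {Hold, Ack, Check, Wait, Req}, add states in Sat(safe) with every successor in Z. Already a fixed point.
Sat(A[safe U E[¬send U safe]]) = {Hold, Ack, Check, Wait, Req}
Sat(EX A[safe U E[¬send U safe]]) = {s : some successor in {Hold, Ack, Check, Wait, Req}} = {Hold, Ack, Check, Busy, Req}

{Hold, Ack, Check, Busy, Req}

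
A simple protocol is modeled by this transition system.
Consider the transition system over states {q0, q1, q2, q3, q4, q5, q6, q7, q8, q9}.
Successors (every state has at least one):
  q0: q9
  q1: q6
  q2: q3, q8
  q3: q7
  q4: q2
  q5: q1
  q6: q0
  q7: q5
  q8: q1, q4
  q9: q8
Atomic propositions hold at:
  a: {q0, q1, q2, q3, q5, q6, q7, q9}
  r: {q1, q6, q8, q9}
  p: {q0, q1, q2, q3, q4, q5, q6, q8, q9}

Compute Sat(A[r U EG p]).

EG p: greatest fixpoint, start Z0 = {q0, q1, q2, q3, q4, q5, q6, q8, q9}, keep only states in Sat with some successor in Z. Z1 = {q0, q1, q2, q4, q5, q6, q8, q9}; fixed.
Sat(EG p) = {q0, q1, q2, q4, q5, q6, q8, q9}
A[r U EG p]: least fixpoint, start Z0 = Sat(EG p) = {q0, q1, q2, q4, q5, q6, q8, q9}, add states in Sat(r) with every successor in Z. Already a fixed point.
Sat(A[r U EG p]) = {q0, q1, q2, q4, q5, q6, q8, q9}

{q0, q1, q2, q4, q5, q6, q8, q9}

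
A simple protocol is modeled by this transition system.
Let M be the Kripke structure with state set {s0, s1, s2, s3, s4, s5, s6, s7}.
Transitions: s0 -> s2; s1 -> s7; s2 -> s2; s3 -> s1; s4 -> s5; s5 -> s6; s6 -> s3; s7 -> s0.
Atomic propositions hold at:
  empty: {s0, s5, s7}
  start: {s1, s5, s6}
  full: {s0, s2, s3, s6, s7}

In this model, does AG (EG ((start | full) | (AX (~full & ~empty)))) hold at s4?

No

Sat(start | full) = {s0, s1, s2, s3, s5, s6, s7}
Sat(~full) = {s1, s4, s5}
Sat(~empty) = {s1, s2, s3, s4, s6}
Sat(~full & ~empty) = {s1, s4}
Sat(AX (~full & ~empty)) = {s : every successor in {s1, s4}} = {s3}
Sat((start | full) | (AX (~full & ~empty))) = {s0, s1, s2, s3, s5, s6, s7}
EG ((start | full) | (AX (~full & ~empty))): greatest fixpoint, start Z0 = {s0, s1, s2, s3, s5, s6, s7}, keep only states in Sat with some successor in Z. Already a fixed point.
Sat(EG ((start | full) | (AX (~full & ~empty)))) = {s0, s1, s2, s3, s5, s6, s7}
AG (EG ((start | full) | (AX (~full & ~empty)))): greatest fixpoint, start Z0 = {s0, s1, s2, s3, s5, s6, s7}, keep only states in Sat with every successor in Z. Already a fixed point.
Sat(AG (EG ((start | full) | (AX (~full & ~empty))))) = {s0, s1, s2, s3, s5, s6, s7}
s4 ∉ Sat(AG (EG ((start | full) | (AX (~full & ~empty))))) = {s0, s1, s2, s3, s5, s6, s7}, so the formula does not hold at s4.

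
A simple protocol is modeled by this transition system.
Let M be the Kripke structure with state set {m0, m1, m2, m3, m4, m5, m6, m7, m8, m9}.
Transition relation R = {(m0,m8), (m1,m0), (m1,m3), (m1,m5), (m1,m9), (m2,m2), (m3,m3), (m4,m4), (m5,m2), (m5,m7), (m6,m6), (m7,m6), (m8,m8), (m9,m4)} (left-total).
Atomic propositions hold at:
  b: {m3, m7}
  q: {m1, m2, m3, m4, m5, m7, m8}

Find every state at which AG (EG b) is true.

{m3}

EG b: greatest fixpoint, start Z0 = {m3, m7}, keep only states in Sat with some successor in Z. Z1 = {m3}; fixed.
Sat(EG b) = {m3}
AG (EG b): greatest fixpoint, start Z0 = {m3}, keep only states in Sat with every successor in Z. Already a fixed point.
Sat(AG (EG b)) = {m3}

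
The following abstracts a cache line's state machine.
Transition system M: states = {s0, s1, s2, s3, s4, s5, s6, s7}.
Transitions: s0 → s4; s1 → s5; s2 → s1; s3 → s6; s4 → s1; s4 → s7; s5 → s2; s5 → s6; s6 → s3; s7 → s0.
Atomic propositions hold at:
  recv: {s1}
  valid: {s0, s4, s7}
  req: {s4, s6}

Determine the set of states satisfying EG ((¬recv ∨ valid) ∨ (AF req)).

Sat(¬recv) = {s0, s2, s3, s4, s5, s6, s7}
Sat(¬recv ∨ valid) = {s0, s2, s3, s4, s5, s6, s7}
AF req: least fixpoint, start Z0 = {s4, s6}, add states with every successor in Z. Z1 = {s0, s3, s4, s6}; Z2 = {s0, s3, s4, s6, s7}; fixed.
Sat(AF req) = {s0, s3, s4, s6, s7}
Sat((¬recv ∨ valid) ∨ (AF req)) = {s0, s2, s3, s4, s5, s6, s7}
EG ((¬recv ∨ valid) ∨ (AF req)): greatest fixpoint, start Z0 = {s0, s2, s3, s4, s5, s6, s7}, keep only states in Sat with some successor in Z. Z1 = {s0, s3, s4, s5, s6, s7}; fixed.
Sat(EG ((¬recv ∨ valid) ∨ (AF req))) = {s0, s3, s4, s5, s6, s7}

{s0, s3, s4, s5, s6, s7}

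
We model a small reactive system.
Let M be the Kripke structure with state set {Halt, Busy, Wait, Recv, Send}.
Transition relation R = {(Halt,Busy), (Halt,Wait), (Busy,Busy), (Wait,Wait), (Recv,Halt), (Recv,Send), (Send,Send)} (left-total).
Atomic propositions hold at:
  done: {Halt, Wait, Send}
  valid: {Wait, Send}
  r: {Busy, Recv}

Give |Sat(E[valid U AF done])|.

AF done: least fixpoint, start Z0 = {Halt, Wait, Send}, add states with every successor in Z. Z1 = {Halt, Wait, Recv, Send}; fixed.
Sat(AF done) = {Halt, Wait, Recv, Send}
E[valid U AF done]: least fixpoint, start Z0 = Sat(AF done) = {Halt, Wait, Recv, Send}, add states in Sat(valid) with some successor in Z. Already a fixed point.
Sat(E[valid U AF done]) = {Halt, Wait, Recv, Send}
|Sat(E[valid U AF done])| = |{Halt, Wait, Recv, Send}| = 4.

4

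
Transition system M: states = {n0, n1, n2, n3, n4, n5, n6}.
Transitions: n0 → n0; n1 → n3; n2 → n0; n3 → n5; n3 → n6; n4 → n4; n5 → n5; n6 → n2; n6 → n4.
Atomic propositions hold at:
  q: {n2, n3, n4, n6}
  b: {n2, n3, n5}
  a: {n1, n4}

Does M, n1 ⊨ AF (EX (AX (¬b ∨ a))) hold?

Sat(¬b) = {n0, n1, n4, n6}
Sat(¬b ∨ a) = {n0, n1, n4, n6}
Sat(AX (¬b ∨ a)) = {s : every successor in {n0, n1, n4, n6}} = {n0, n2, n4}
Sat(EX (AX (¬b ∨ a))) = {s : some successor in {n0, n2, n4}} = {n0, n2, n4, n6}
AF (EX (AX (¬b ∨ a))): least fixpoint, start Z0 = {n0, n2, n4, n6}, add states with every successor in Z. Already a fixed point.
Sat(AF (EX (AX (¬b ∨ a)))) = {n0, n2, n4, n6}
n1 ∉ Sat(AF (EX (AX (¬b ∨ a)))) = {n0, n2, n4, n6}, so the formula does not hold at n1.

No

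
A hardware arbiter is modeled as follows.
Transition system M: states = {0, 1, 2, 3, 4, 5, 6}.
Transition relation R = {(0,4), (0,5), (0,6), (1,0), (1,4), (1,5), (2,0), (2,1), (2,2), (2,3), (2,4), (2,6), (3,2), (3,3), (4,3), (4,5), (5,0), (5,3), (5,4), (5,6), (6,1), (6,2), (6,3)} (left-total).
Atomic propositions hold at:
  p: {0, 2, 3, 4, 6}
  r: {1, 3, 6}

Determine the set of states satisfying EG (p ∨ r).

Sat(p ∨ r) = {0, 1, 2, 3, 4, 6}
EG (p ∨ r): greatest fixpoint, start Z0 = {0, 1, 2, 3, 4, 6}, keep only states in Sat with some successor in Z. Already a fixed point.
Sat(EG (p ∨ r)) = {0, 1, 2, 3, 4, 6}

{0, 1, 2, 3, 4, 6}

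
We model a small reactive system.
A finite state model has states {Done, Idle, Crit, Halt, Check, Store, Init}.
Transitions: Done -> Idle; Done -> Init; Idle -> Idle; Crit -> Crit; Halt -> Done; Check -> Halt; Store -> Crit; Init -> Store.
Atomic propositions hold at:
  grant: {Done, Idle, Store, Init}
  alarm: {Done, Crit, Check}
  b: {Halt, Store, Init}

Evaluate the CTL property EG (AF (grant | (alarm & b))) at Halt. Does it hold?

Yes

Sat(alarm & b) = ∅
Sat(grant | (alarm & b)) = {Done, Idle, Store, Init}
AF (grant | (alarm & b)): least fixpoint, start Z0 = {Done, Idle, Store, Init}, add states with every successor in Z. Z1 = {Done, Idle, Halt, Store, Init}; Z2 = {Done, Idle, Halt, Check, Store, Init}; fixed.
Sat(AF (grant | (alarm & b))) = {Done, Idle, Halt, Check, Store, Init}
EG (AF (grant | (alarm & b))): greatest fixpoint, start Z0 = {Done, Idle, Halt, Check, Store, Init}, keep only states in Sat with some successor in Z. Z1 = {Done, Idle, Halt, Check, Init}; Z2 = {Done, Idle, Halt, Check}; fixed.
Sat(EG (AF (grant | (alarm & b)))) = {Done, Idle, Halt, Check}
Halt ∈ Sat(EG (AF (grant | (alarm & b)))) = {Done, Idle, Halt, Check}, so the formula holds at Halt.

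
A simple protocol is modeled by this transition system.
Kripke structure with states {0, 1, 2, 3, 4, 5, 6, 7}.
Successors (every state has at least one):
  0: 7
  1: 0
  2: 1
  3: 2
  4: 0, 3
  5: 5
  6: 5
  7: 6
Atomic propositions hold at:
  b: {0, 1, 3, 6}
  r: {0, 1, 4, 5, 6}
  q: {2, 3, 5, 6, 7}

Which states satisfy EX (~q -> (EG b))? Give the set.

{0, 3, 4, 5, 6, 7}

Sat(~q) = {0, 1, 4}
EG b: greatest fixpoint, start Z0 = {0, 1, 3, 6}, keep only states in Sat with some successor in Z. Z1 = {1}; Z2 = ∅; fixed.
Sat(EG b) = ∅
Sat(~q -> (EG b)) = {2, 3, 5, 6, 7}
Sat(EX (~q -> (EG b))) = {s : some successor in {2, 3, 5, 6, 7}} = {0, 3, 4, 5, 6, 7}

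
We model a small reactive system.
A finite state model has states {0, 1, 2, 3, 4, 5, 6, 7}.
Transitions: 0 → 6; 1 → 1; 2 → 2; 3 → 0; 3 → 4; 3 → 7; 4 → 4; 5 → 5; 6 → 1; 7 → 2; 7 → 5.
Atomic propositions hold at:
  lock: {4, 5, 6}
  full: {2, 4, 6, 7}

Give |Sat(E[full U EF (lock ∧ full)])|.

4

Sat(lock ∧ full) = {4, 6}
EF (lock ∧ full): least fixpoint, start Z0 = {4, 6}, add states with some successor in Z. Z1 = {0, 3, 4, 6}; fixed.
Sat(EF (lock ∧ full)) = {0, 3, 4, 6}
E[full U EF (lock ∧ full)]: least fixpoint, start Z0 = Sat(EF (lock ∧ full)) = {0, 3, 4, 6}, add states in Sat(full) with some successor in Z. Already a fixed point.
Sat(E[full U EF (lock ∧ full)]) = {0, 3, 4, 6}
|Sat(E[full U EF (lock ∧ full)])| = |{0, 3, 4, 6}| = 4.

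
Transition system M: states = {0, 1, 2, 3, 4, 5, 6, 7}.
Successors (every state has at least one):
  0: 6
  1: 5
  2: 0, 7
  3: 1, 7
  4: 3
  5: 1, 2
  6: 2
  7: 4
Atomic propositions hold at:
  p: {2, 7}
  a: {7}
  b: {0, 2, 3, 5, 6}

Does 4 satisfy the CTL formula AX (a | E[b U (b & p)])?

Sat(b & p) = {2}
E[b U (b & p)]: least fixpoint, start Z0 = Sat((b & p)) = {2}, add states in Sat(b) with some successor in Z. Z1 = {2, 5, 6}; Z2 = {0, 2, 5, 6}; fixed.
Sat(E[b U (b & p)]) = {0, 2, 5, 6}
Sat(a | E[b U (b & p)]) = {0, 2, 5, 6, 7}
Sat(AX (a | E[b U (b & p)])) = {s : every successor in {0, 2, 5, 6, 7}} = {0, 1, 2, 6}
4 ∉ Sat(AX (a | E[b U (b & p)])) = {0, 1, 2, 6}, so the formula does not hold at 4.

No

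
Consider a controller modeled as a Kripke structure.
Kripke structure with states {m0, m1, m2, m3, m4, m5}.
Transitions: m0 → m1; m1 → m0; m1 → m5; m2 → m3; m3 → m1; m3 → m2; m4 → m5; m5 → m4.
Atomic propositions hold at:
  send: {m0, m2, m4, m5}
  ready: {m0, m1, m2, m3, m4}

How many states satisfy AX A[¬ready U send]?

3

Sat(¬ready) = {m5}
A[¬ready U send]: least fixpoint, start Z0 = Sat(send) = {m0, m2, m4, m5}, add states in Sat(¬ready) with every successor in Z. Already a fixed point.
Sat(A[¬ready U send]) = {m0, m2, m4, m5}
Sat(AX A[¬ready U send]) = {s : every successor in {m0, m2, m4, m5}} = {m1, m4, m5}
|Sat(AX A[¬ready U send])| = |{m1, m4, m5}| = 3.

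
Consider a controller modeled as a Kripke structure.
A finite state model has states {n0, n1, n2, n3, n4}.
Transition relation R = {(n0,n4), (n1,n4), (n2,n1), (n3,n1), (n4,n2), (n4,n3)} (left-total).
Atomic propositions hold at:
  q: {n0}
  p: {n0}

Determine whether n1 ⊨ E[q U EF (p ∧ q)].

No

Sat(p ∧ q) = {n0}
EF (p ∧ q): least fixpoint, start Z0 = {n0}, add states with some successor in Z. Already a fixed point.
Sat(EF (p ∧ q)) = {n0}
E[q U EF (p ∧ q)]: least fixpoint, start Z0 = Sat(EF (p ∧ q)) = {n0}, add states in Sat(q) with some successor in Z. Already a fixed point.
Sat(E[q U EF (p ∧ q)]) = {n0}
n1 ∉ Sat(E[q U EF (p ∧ q)]) = {n0}, so the formula does not hold at n1.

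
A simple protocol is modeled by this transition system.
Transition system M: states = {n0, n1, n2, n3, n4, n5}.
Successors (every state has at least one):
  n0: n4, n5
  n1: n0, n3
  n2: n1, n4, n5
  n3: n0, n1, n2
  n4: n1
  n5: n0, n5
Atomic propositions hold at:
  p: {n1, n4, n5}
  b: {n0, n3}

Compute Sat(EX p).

Sat(EX p) = {s : some successor in {n1, n4, n5}} = {n0, n2, n3, n4, n5}

{n0, n2, n3, n4, n5}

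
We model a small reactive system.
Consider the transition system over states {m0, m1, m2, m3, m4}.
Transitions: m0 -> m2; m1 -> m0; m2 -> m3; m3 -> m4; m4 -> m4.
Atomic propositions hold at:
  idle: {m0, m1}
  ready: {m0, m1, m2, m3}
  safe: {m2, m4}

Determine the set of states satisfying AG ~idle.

{m2, m3, m4}

Sat(~idle) = {m2, m3, m4}
AG ~idle: greatest fixpoint, start Z0 = {m2, m3, m4}, keep only states in Sat with every successor in Z. Already a fixed point.
Sat(AG ~idle) = {m2, m3, m4}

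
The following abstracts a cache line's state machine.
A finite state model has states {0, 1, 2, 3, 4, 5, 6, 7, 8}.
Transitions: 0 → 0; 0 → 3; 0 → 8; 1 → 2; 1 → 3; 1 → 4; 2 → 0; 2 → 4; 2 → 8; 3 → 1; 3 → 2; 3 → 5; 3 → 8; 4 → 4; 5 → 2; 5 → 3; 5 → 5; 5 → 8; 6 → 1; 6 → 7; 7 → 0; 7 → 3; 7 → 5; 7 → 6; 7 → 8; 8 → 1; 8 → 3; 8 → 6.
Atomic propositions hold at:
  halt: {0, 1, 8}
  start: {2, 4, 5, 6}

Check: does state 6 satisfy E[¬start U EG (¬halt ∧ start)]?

No

Sat(¬start) = {0, 1, 3, 7, 8}
Sat(¬halt) = {2, 3, 4, 5, 6, 7}
Sat(¬halt ∧ start) = {2, 4, 5, 6}
EG (¬halt ∧ start): greatest fixpoint, start Z0 = {2, 4, 5, 6}, keep only states in Sat with some successor in Z. Z1 = {2, 4, 5}; fixed.
Sat(EG (¬halt ∧ start)) = {2, 4, 5}
E[¬start U EG (¬halt ∧ start)]: least fixpoint, start Z0 = Sat(EG (¬halt ∧ start)) = {2, 4, 5}, add states in Sat(¬start) with some successor in Z. Z1 = {1, 2, 3, 4, 5, 7}; Z2 = {0, 1, 2, 3, 4, 5, 7, 8}; fixed.
Sat(E[¬start U EG (¬halt ∧ start)]) = {0, 1, 2, 3, 4, 5, 7, 8}
6 ∉ Sat(E[¬start U EG (¬halt ∧ start)]) = {0, 1, 2, 3, 4, 5, 7, 8}, so the formula does not hold at 6.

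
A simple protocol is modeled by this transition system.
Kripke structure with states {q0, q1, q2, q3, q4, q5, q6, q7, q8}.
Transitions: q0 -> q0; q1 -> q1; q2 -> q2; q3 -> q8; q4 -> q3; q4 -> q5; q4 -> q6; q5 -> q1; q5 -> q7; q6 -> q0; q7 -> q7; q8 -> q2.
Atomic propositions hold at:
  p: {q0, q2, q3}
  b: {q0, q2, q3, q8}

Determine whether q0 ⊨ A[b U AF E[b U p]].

E[b U p]: least fixpoint, start Z0 = Sat(p) = {q0, q2, q3}, add states in Sat(b) with some successor in Z. Z1 = {q0, q2, q3, q8}; fixed.
Sat(E[b U p]) = {q0, q2, q3, q8}
AF E[b U p]: least fixpoint, start Z0 = {q0, q2, q3, q8}, add states with every successor in Z. Z1 = {q0, q2, q3, q6, q8}; fixed.
Sat(AF E[b U p]) = {q0, q2, q3, q6, q8}
A[b U AF E[b U p]]: least fixpoint, start Z0 = Sat(AF E[b U p]) = {q0, q2, q3, q6, q8}, add states in Sat(b) with every successor in Z. Already a fixed point.
Sat(A[b U AF E[b U p]]) = {q0, q2, q3, q6, q8}
q0 ∈ Sat(A[b U AF E[b U p]]) = {q0, q2, q3, q6, q8}, so the formula holds at q0.

Yes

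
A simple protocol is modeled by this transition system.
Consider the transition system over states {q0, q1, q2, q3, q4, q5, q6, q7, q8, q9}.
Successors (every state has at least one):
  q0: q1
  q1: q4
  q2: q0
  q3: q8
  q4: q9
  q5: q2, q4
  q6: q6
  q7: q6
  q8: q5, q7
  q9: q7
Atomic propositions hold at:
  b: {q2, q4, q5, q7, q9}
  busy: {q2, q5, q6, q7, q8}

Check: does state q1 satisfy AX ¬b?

No

Sat(¬b) = {q0, q1, q3, q6, q8}
Sat(AX ¬b) = {s : every successor in {q0, q1, q3, q6, q8}} = {q0, q2, q3, q6, q7}
q1 ∉ Sat(AX ¬b) = {q0, q2, q3, q6, q7}, so the formula does not hold at q1.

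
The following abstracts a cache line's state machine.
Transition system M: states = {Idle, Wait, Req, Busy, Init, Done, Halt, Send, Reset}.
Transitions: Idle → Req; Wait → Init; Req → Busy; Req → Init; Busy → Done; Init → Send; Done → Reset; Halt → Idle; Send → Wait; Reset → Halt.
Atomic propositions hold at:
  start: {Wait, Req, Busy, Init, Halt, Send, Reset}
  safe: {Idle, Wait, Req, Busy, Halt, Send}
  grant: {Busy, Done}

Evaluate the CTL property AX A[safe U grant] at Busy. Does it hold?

A[safe U grant]: least fixpoint, start Z0 = Sat(grant) = {Busy, Done}, add states in Sat(safe) with every successor in Z. Already a fixed point.
Sat(A[safe U grant]) = {Busy, Done}
Sat(AX A[safe U grant]) = {s : every successor in {Busy, Done}} = {Busy}
Busy ∈ Sat(AX A[safe U grant]) = {Busy}, so the formula holds at Busy.

Yes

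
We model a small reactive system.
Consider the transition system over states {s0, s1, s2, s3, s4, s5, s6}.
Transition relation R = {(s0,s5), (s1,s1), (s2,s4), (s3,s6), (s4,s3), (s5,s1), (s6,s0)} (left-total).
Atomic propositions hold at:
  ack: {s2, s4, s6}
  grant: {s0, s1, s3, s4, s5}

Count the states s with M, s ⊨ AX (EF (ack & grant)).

1

Sat(ack & grant) = {s4}
EF (ack & grant): least fixpoint, start Z0 = {s4}, add states with some successor in Z. Z1 = {s2, s4}; fixed.
Sat(EF (ack & grant)) = {s2, s4}
Sat(AX (EF (ack & grant))) = {s : every successor in {s2, s4}} = {s2}
|Sat(AX (EF (ack & grant)))| = |{s2}| = 1.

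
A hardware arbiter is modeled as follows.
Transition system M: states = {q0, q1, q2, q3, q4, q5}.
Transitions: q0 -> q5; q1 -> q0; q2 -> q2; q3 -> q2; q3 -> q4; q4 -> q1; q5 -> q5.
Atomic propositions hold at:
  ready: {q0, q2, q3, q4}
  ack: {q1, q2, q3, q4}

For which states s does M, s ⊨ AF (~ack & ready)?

{q0, q1, q4}

Sat(~ack) = {q0, q5}
Sat(~ack & ready) = {q0}
AF (~ack & ready): least fixpoint, start Z0 = {q0}, add states with every successor in Z. Z1 = {q0, q1}; Z2 = {q0, q1, q4}; fixed.
Sat(AF (~ack & ready)) = {q0, q1, q4}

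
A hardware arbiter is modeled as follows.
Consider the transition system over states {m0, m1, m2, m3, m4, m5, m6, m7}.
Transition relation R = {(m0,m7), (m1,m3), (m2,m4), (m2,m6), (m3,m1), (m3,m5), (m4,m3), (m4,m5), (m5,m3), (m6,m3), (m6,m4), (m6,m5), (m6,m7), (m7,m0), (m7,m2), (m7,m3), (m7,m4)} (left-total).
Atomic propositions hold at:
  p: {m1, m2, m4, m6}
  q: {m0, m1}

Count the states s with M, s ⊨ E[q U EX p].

Sat(EX p) = {s : some successor in {m1, m2, m4, m6}} = {m2, m3, m6, m7}
E[q U EX p]: least fixpoint, start Z0 = Sat(EX p) = {m2, m3, m6, m7}, add states in Sat(q) with some successor in Z. Z1 = {m0, m1, m2, m3, m6, m7}; fixed.
Sat(E[q U EX p]) = {m0, m1, m2, m3, m6, m7}
|Sat(E[q U EX p])| = |{m0, m1, m2, m3, m6, m7}| = 6.

6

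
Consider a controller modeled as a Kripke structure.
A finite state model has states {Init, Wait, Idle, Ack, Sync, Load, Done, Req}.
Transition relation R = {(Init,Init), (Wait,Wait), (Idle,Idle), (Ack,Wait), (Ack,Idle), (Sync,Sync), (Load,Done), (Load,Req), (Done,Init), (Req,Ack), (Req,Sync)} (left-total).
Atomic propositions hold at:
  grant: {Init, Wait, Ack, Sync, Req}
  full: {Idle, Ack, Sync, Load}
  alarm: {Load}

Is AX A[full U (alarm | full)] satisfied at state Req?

Sat(alarm | full) = {Idle, Ack, Sync, Load}
A[full U (alarm | full)]: least fixpoint, start Z0 = Sat((alarm | full)) = {Idle, Ack, Sync, Load}, add states in Sat(full) with every successor in Z. Already a fixed point.
Sat(A[full U (alarm | full)]) = {Idle, Ack, Sync, Load}
Sat(AX A[full U (alarm | full)]) = {s : every successor in {Idle, Ack, Sync, Load}} = {Idle, Sync, Req}
Req ∈ Sat(AX A[full U (alarm | full)]) = {Idle, Sync, Req}, so the formula holds at Req.

Yes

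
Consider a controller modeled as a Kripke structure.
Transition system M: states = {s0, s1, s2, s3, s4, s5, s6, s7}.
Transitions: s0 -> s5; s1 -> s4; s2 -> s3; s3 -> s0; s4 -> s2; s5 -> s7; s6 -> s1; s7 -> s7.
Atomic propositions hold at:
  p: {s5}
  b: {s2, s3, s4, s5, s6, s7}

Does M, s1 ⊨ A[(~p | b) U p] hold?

Yes

Sat(~p) = {s0, s1, s2, s3, s4, s6, s7}
Sat(~p | b) = {s0, s1, s2, s3, s4, s5, s6, s7}
A[(~p | b) U p]: least fixpoint, start Z0 = Sat(p) = {s5}, add states in Sat(~p | b) with every successor in Z. Z1 = {s0, s5}; Z2 = {s0, s3, s5}; Z3 = {s0, s2, s3, s5}; Z4 = {s0, s2, s3, s4, s5}; Z5 = {s0, s1, s2, s3, s4, s5}; Z6 = {s0, s1, s2, s3, s4, s5, s6}; fixed.
Sat(A[(~p | b) U p]) = {s0, s1, s2, s3, s4, s5, s6}
s1 ∈ Sat(A[(~p | b) U p]) = {s0, s1, s2, s3, s4, s5, s6}, so the formula holds at s1.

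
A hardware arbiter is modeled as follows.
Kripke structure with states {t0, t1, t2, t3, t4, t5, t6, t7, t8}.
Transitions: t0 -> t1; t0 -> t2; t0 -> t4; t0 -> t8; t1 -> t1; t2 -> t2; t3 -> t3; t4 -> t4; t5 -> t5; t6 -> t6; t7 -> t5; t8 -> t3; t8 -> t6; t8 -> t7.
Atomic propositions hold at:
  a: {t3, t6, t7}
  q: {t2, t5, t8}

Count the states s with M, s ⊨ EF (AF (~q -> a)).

Sat(~q) = {t0, t1, t3, t4, t6, t7}
Sat(~q -> a) = {t2, t3, t5, t6, t7, t8}
AF (~q -> a): least fixpoint, start Z0 = {t2, t3, t5, t6, t7, t8}, add states with every successor in Z. Already a fixed point.
Sat(AF (~q -> a)) = {t2, t3, t5, t6, t7, t8}
EF (AF (~q -> a)): least fixpoint, start Z0 = {t2, t3, t5, t6, t7, t8}, add states with some successor in Z. Z1 = {t0, t2, t3, t5, t6, t7, t8}; fixed.
Sat(EF (AF (~q -> a))) = {t0, t2, t3, t5, t6, t7, t8}
|Sat(EF (AF (~q -> a)))| = |{t0, t2, t3, t5, t6, t7, t8}| = 7.

7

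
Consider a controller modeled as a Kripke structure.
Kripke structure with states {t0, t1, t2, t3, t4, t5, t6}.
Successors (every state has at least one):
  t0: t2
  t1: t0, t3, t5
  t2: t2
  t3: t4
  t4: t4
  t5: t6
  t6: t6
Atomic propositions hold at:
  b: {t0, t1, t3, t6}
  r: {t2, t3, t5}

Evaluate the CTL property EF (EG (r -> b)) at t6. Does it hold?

Yes

Sat(r -> b) = {t0, t1, t3, t4, t6}
EG (r -> b): greatest fixpoint, start Z0 = {t0, t1, t3, t4, t6}, keep only states in Sat with some successor in Z. Z1 = {t1, t3, t4, t6}; fixed.
Sat(EG (r -> b)) = {t1, t3, t4, t6}
EF (EG (r -> b)): least fixpoint, start Z0 = {t1, t3, t4, t6}, add states with some successor in Z. Z1 = {t1, t3, t4, t5, t6}; fixed.
Sat(EF (EG (r -> b))) = {t1, t3, t4, t5, t6}
t6 ∈ Sat(EF (EG (r -> b))) = {t1, t3, t4, t5, t6}, so the formula holds at t6.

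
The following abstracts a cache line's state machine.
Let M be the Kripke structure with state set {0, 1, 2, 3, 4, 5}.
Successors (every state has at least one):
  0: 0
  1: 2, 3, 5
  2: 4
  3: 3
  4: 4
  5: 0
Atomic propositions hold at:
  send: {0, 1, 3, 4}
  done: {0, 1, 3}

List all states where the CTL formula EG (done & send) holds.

Sat(done & send) = {0, 1, 3}
EG (done & send): greatest fixpoint, start Z0 = {0, 1, 3}, keep only states in Sat with some successor in Z. Already a fixed point.
Sat(EG (done & send)) = {0, 1, 3}

{0, 1, 3}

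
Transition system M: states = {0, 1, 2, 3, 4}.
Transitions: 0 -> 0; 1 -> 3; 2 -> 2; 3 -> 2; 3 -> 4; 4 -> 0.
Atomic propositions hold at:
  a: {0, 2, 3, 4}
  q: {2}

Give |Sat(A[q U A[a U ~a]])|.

1

Sat(~a) = {1}
A[a U ~a]: least fixpoint, start Z0 = Sat(~a) = {1}, add states in Sat(a) with every successor in Z. Already a fixed point.
Sat(A[a U ~a]) = {1}
A[q U A[a U ~a]]: least fixpoint, start Z0 = Sat(A[a U ~a]) = {1}, add states in Sat(q) with every successor in Z. Already a fixed point.
Sat(A[q U A[a U ~a]]) = {1}
|Sat(A[q U A[a U ~a]])| = |{1}| = 1.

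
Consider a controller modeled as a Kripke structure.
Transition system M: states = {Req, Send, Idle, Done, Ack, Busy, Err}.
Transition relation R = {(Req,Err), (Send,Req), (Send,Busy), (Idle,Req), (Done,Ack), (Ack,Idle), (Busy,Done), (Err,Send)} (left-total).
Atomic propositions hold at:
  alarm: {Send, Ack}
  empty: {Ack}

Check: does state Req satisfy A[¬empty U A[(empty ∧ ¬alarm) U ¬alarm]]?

Sat(¬empty) = {Req, Send, Idle, Done, Busy, Err}
Sat(¬alarm) = {Req, Idle, Done, Busy, Err}
Sat(empty ∧ ¬alarm) = ∅
A[(empty ∧ ¬alarm) U ¬alarm]: least fixpoint, start Z0 = Sat(¬alarm) = {Req, Idle, Done, Busy, Err}, add states in Sat(empty ∧ ¬alarm) with every successor in Z. Already a fixed point.
Sat(A[(empty ∧ ¬alarm) U ¬alarm]) = {Req, Idle, Done, Busy, Err}
A[¬empty U A[(empty ∧ ¬alarm) U ¬alarm]]: least fixpoint, start Z0 = Sat(A[(empty ∧ ¬alarm) U ¬alarm]) = {Req, Idle, Done, Busy, Err}, add states in Sat(¬empty) with every successor in Z. Z1 = {Req, Send, Idle, Done, Busy, Err}; fixed.
Sat(A[¬empty U A[(empty ∧ ¬alarm) U ¬alarm]]) = {Req, Send, Idle, Done, Busy, Err}
Req ∈ Sat(A[¬empty U A[(empty ∧ ¬alarm) U ¬alarm]]) = {Req, Send, Idle, Done, Busy, Err}, so the formula holds at Req.

Yes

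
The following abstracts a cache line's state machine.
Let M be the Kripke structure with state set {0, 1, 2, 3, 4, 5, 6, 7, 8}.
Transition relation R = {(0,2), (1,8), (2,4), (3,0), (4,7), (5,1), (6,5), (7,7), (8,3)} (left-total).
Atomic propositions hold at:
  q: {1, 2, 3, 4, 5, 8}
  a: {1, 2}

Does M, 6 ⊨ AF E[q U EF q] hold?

Yes

EF q: least fixpoint, start Z0 = {1, 2, 3, 4, 5, 8}, add states with some successor in Z. Z1 = {0, 1, 2, 3, 4, 5, 6, 8}; fixed.
Sat(EF q) = {0, 1, 2, 3, 4, 5, 6, 8}
E[q U EF q]: least fixpoint, start Z0 = Sat(EF q) = {0, 1, 2, 3, 4, 5, 6, 8}, add states in Sat(q) with some successor in Z. Already a fixed point.
Sat(E[q U EF q]) = {0, 1, 2, 3, 4, 5, 6, 8}
AF E[q U EF q]: least fixpoint, start Z0 = {0, 1, 2, 3, 4, 5, 6, 8}, add states with every successor in Z. Already a fixed point.
Sat(AF E[q U EF q]) = {0, 1, 2, 3, 4, 5, 6, 8}
6 ∈ Sat(AF E[q U EF q]) = {0, 1, 2, 3, 4, 5, 6, 8}, so the formula holds at 6.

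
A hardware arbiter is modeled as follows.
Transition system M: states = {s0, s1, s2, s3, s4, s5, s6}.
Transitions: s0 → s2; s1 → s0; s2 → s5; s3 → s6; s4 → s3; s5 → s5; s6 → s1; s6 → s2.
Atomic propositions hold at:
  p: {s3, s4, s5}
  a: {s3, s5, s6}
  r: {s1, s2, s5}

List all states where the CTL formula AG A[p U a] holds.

A[p U a]: least fixpoint, start Z0 = Sat(a) = {s3, s5, s6}, add states in Sat(p) with every successor in Z. Z1 = {s3, s4, s5, s6}; fixed.
Sat(A[p U a]) = {s3, s4, s5, s6}
AG A[p U a]: greatest fixpoint, start Z0 = {s3, s4, s5, s6}, keep only states in Sat with every successor in Z. Z1 = {s3, s4, s5}; Z2 = {s4, s5}; Z3 = {s5}; fixed.
Sat(AG A[p U a]) = {s5}

{s5}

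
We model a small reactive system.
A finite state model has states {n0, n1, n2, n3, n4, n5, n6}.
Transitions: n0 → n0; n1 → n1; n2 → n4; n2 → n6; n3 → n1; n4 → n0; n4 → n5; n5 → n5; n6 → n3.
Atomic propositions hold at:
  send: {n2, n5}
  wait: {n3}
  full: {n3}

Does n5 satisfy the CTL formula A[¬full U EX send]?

Yes

Sat(¬full) = {n0, n1, n2, n4, n5, n6}
Sat(EX send) = {s : some successor in {n2, n5}} = {n4, n5}
A[¬full U EX send]: least fixpoint, start Z0 = Sat(EX send) = {n4, n5}, add states in Sat(¬full) with every successor in Z. Already a fixed point.
Sat(A[¬full U EX send]) = {n4, n5}
n5 ∈ Sat(A[¬full U EX send]) = {n4, n5}, so the formula holds at n5.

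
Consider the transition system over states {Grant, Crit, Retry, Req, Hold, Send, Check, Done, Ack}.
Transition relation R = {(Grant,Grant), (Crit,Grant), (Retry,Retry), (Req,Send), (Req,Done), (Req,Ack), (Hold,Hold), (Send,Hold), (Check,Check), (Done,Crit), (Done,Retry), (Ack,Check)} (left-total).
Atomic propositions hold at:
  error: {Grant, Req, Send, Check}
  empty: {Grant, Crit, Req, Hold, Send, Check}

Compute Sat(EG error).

EG error: greatest fixpoint, start Z0 = {Grant, Req, Send, Check}, keep only states in Sat with some successor in Z. Z1 = {Grant, Req, Check}; Z2 = {Grant, Check}; fixed.
Sat(EG error) = {Grant, Check}

{Grant, Check}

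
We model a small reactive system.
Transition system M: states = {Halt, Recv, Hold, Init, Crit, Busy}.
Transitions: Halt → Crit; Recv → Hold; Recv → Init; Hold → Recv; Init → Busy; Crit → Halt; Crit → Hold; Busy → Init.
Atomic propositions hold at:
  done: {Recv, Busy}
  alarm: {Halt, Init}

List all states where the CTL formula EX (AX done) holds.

Sat(AX done) = {s : every successor in {Recv, Busy}} = {Hold, Init}
Sat(EX (AX done)) = {s : some successor in {Hold, Init}} = {Recv, Crit, Busy}

{Recv, Crit, Busy}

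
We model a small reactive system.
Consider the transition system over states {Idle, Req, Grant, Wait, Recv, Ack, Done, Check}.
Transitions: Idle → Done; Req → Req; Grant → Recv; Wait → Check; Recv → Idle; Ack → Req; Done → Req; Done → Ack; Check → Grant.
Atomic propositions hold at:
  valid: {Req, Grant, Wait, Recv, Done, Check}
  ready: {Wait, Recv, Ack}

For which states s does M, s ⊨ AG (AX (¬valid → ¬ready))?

{Req, Ack}

Sat(¬valid) = {Idle, Ack}
Sat(¬ready) = {Idle, Req, Grant, Done, Check}
Sat(¬valid → ¬ready) = {Idle, Req, Grant, Wait, Recv, Done, Check}
Sat(AX (¬valid → ¬ready)) = {s : every successor in {Idle, Req, Grant, Wait, Recv, Done, Check}} = {Idle, Req, Grant, Wait, Recv, Ack, Check}
AG (AX (¬valid → ¬ready)): greatest fixpoint, start Z0 = {Idle, Req, Grant, Wait, Recv, Ack, Check}, keep only states in Sat with every successor in Z. Z1 = {Req, Grant, Wait, Recv, Ack, Check}; Z2 = {Req, Grant, Wait, Ack, Check}; Z3 = {Req, Wait, Ack, Check}; Z4 = {Req, Wait, Ack}; Z5 = {Req, Ack}; fixed.
Sat(AG (AX (¬valid → ¬ready))) = {Req, Ack}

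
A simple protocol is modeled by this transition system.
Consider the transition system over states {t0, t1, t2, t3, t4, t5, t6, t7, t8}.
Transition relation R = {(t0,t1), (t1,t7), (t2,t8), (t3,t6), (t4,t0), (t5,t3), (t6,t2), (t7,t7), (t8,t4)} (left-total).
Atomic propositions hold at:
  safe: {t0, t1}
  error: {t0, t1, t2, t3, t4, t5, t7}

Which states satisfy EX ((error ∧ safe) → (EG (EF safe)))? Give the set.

{t1, t2, t3, t5, t6, t7, t8}

Sat(error ∧ safe) = {t0, t1}
EF safe: least fixpoint, start Z0 = {t0, t1}, add states with some successor in Z. Z1 = {t0, t1, t4}; Z2 = {t0, t1, t4, t8}; Z3 = {t0, t1, t2, t4, t8}; Z4 = {t0, t1, t2, t4, t6, t8}; Z5 = {t0, t1, t2, t3, t4, t6, t8}; Z6 = {t0, t1, t2, t3, t4, t5, t6, t8}; fixed.
Sat(EF safe) = {t0, t1, t2, t3, t4, t5, t6, t8}
EG (EF safe): greatest fixpoint, start Z0 = {t0, t1, t2, t3, t4, t5, t6, t8}, keep only states in Sat with some successor in Z. Z1 = {t0, t2, t3, t4, t5, t6, t8}; Z2 = {t2, t3, t4, t5, t6, t8}; Z3 = {t2, t3, t5, t6, t8}; Z4 = {t2, t3, t5, t6}; Z5 = {t3, t5, t6}; Z6 = {t3, t5}; Z7 = {t5}; Z8 = ∅; fixed.
Sat(EG (EF safe)) = ∅
Sat((error ∧ safe) → (EG (EF safe))) = {t2, t3, t4, t5, t6, t7, t8}
Sat(EX ((error ∧ safe) → (EG (EF safe)))) = {s : some successor in {t2, t3, t4, t5, t6, t7, t8}} = {t1, t2, t3, t5, t6, t7, t8}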